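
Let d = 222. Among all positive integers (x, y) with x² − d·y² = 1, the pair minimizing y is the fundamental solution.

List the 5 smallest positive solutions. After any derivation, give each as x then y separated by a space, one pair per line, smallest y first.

149 10
44401 2980
13231349 888030
3942897601 264629960
1174970253749 78858840050

√222 = [14; 1,8,1,28, …], period ℓ=4 (even) → k=3
a_0=14:  p_0=14·1+0=14,  q_0=14·0+1=1
a_1=1:  p_1=1·14+1=15,  q_1=1·1+0=1
a_2=8:  p_2=8·15+14=134,  q_2=8·1+1=9
a_3=1:  p_3=1·134+15=149,  q_3=1·9+1=10
→ (149, 10).  Check: 149²=22201, 222·10²=22200, difference 1.
(x_2, y_2) = (149·149 + 222·10·10, 149·10 + 10·149) = (44401, 2980)
(x_3, y_3) = (149·44401 + 222·10·2980, 149·2980 + 10·44401) = (13231349, 888030)
(x_4, y_4) = (149·13231349 + 222·10·888030, 149·888030 + 10·13231349) = (3942897601, 264629960)
(x_5, y_5) = (149·3942897601 + 222·10·264629960, 149·264629960 + 10·3942897601) = (1174970253749, 78858840050)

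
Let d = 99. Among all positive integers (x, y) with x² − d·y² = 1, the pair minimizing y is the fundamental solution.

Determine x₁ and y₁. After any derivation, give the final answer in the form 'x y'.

√99 = [9; 1,18, …], period ℓ=2 (even) → k=1
a_0=9:  p_0=9·1+0=9,  q_0=9·0+1=1
a_1=1:  p_1=1·9+1=10,  q_1=1·1+0=1
fundamental: x₁=10, y₁=1  (since 100 − 99·1 = 1)

10 1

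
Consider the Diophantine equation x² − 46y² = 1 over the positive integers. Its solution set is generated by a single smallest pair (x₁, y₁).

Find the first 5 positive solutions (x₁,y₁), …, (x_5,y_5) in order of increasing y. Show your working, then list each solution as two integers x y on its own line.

d=46: √d = [6; 1,3,1,1,2,6,2,1,1,3,1,12] (ℓ=12, even), read p_11/q_11
step 0: (6, 1)  from 6·(1,0) + (0,1)
step 1: (7, 1)  from 1·(6,1) + (1,0)
step 2: (27, 4)  from 3·(7,1) + (6,1)
step 3: (34, 5)  from 1·(27,4) + (7,1)
step 4: (61, 9)  from 1·(34,5) + (27,4)
step 5: (156, 23)  from 2·(61,9) + (34,5)
step 6: (997, 147)  from 6·(156,23) + (61,9)
step 7: (2150, 317)  from 2·(997,147) + (156,23)
step 8: (3147, 464)  from 1·(2150,317) + (997,147)
step 9: (5297, 781)  from 1·(3147,464) + (2150,317)
step 10: (19038, 2807)  from 3·(5297,781) + (3147,464)
step 11: (24335, 3588)  from 1·(19038,2807) + (5297,781)
fundamental: x₁=24335, y₁=3588  (since 592192225 − 46·12873744 = 1)
(x_2, y_2) = (24335·24335 + 46·3588·3588, 24335·3588 + 3588·24335) = (1184384449, 174627960)
(x_3, y_3) = (24335·1184384449 + 46·3588·174627960, 24335·174627960 + 3588·1184384449) = (57643991108495, 8499142809612)
(x_4, y_4) = (24335·57643991108495 + 46·3588·8499142809612, 24335·8499142809612 + 3588·57643991108495) = (2805533046066067201, 413653280369188080)
(x_5, y_5) = (24335·2805533046066067201 + 46·3588·413653280369188080, 24335·413653280369188080 + 3588·2805533046066067201) = (136545293294391499564175, 20132505147069241043988)

24335 3588
1184384449 174627960
57643991108495 8499142809612
2805533046066067201 413653280369188080
136545293294391499564175 20132505147069241043988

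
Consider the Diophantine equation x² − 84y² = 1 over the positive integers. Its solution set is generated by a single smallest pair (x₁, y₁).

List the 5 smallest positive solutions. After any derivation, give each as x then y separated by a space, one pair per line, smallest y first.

55 6
6049 660
665335 72594
73180801 7984680
8049222775 878242206

d=84: √d = [9; 6,18] (ℓ=2, even), read p_1/q_1
k=0  a_k=9  p_k/q_k = 9/1
k=1  a_k=6  p_k/q_k = 55/6
fundamental: x₁=55, y₁=6  (since 3025 − 84·36 = 1)
(55+6√84)^2 = 6049 + 660√84
(55+6√84)^3 = 665335 + 72594√84
(55+6√84)^4 = 73180801 + 7984680√84
(55+6√84)^5 = 8049222775 + 878242206√84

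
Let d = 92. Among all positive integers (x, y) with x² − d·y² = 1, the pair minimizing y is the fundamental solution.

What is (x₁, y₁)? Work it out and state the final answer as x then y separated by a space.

1151 120

√92 → a₀=9, period (1,1,2,4,2,1,1,18); ℓ=8 even so k=7
a_0=9:  p_0=9·1+0=9,  q_0=9·0+1=1
…
a_6=1:  p_6=1·470+211=681,  q_6=1·49+22=71
a_7=1:  p_7=1·681+470=1151,  q_7=1·71+49=120
→ (1151, 120).  Check: 1151²=1324801, 92·120²=1324800, difference 1.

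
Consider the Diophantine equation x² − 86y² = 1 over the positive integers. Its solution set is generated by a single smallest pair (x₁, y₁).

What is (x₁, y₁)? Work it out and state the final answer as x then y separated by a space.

10405 1122

√86 = [9; 3,1,1,1,8,1,1,1,3,18, …], period ℓ=10 (even) → k=9
step 0: (9, 1)  from 9·(1,0) + (0,1)
step 1: (28, 3)  from 3·(9,1) + (1,0)
…
step 6: (983, 106)  from 1·(881,95) + (102,11)
…
step 8: (2847, 307)  from 1·(1864,201) + (983,106)
step 9: (10405, 1122)  from 3·(2847,307) + (1864,201)
fundamental: x₁=10405, y₁=1122  (since 108264025 − 86·1258884 = 1)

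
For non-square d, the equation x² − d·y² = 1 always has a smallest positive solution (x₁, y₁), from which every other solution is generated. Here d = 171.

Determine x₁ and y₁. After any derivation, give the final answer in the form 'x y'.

170 13

√171 → a₀=13, period (13,26); ℓ=2 even so k=1
i=0: a=13 ⇒ p=13, q=1
i=1: a=13 ⇒ p=170, q=13
(x₁, y₁) = (170, 13);  170² − 171·13² = 1 ✓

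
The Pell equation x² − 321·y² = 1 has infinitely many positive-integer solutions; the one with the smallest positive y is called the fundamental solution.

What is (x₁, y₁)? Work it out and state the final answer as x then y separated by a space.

√321 → a₀=17, period (1,10,1,34); ℓ=4 even so k=3
step 0: (17, 1)  from 17·(1,0) + (0,1)
…
step 2: (197, 11)  from 10·(18,1) + (17,1)
step 3: (215, 12)  from 1·(197,11) + (18,1)
→ (215, 12).  Check: 215²=46225, 321·12²=46224, difference 1.

215 12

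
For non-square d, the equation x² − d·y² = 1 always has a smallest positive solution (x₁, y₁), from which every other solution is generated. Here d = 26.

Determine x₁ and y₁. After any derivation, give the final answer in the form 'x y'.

51 10

√26 = [5; 10, …], period ℓ=1 (odd) → k=1
a_0=5:  p_0=5·1+0=5,  q_0=5·0+1=1
a_1=10:  p_1=10·5+1=51,  q_1=10·1+0=10
fundamental: x₁=51, y₁=10  (since 2601 − 26·100 = 1)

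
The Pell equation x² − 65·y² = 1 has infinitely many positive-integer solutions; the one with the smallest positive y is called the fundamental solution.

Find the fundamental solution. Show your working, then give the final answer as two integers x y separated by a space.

129 16

√65 = [8; 16, …], period ℓ=1 (odd) → k=1
step 0: (8, 1)  from 8·(1,0) + (0,1)
step 1: (129, 16)  from 16·(8,1) + (1,0)
(x₁, y₁) = (129, 16);  129² − 65·16² = 1 ✓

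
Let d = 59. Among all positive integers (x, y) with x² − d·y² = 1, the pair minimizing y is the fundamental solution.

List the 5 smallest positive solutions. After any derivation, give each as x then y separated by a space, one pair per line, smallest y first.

[7; 1,2,7,2,1,14] for √59; ℓ=6 ⇒ convergent index 5
a_0=7:  p_0=7·1+0=7,  q_0=7·0+1=1
a_1=1:  p_1=1·7+1=8,  q_1=1·1+0=1
a_2=2:  p_2=2·8+7=23,  q_2=2·1+1=3
a_3=7:  p_3=7·23+8=169,  q_3=7·3+1=22
a_4=2:  p_4=2·169+23=361,  q_4=2·22+3=47
a_5=1:  p_5=1·361+169=530,  q_5=1·47+22=69
→ (530, 69).  Check: 530²=280900, 59·69²=280899, difference 1.
(x_2, y_2) = (530·530 + 59·69·69, 530·69 + 69·530) = (561799, 73140)
(x_3, y_3) = (530·561799 + 59·69·73140, 530·73140 + 69·561799) = (595506410, 77528331)
(x_4, y_4) = (530·595506410 + 59·69·77528331, 530·77528331 + 69·595506410) = (631236232801, 82179957720)
(x_5, y_5) = (530·631236232801 + 59·69·82179957720, 530·82179957720 + 69·631236232801) = (669109811262650, 87110677654869)

530 69
561799 73140
595506410 77528331
631236232801 82179957720
669109811262650 87110677654869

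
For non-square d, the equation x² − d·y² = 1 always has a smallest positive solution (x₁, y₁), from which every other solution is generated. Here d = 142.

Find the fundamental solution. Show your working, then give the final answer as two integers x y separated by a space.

143 12

[11; 1,10,1,22] for √142; ℓ=4 ⇒ convergent index 3
i=0: a=11 ⇒ p=11, q=1
…
i=2: a=10 ⇒ p=131, q=11
i=3: a=1 ⇒ p=143, q=12
fundamental: x₁=143, y₁=12  (since 20449 − 142·144 = 1)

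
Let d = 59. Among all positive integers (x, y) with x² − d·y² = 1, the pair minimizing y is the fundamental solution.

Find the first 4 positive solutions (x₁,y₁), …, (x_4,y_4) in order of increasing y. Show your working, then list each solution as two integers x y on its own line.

√59 → a₀=7, period (1,2,7,2,1,14); ℓ=6 even so k=5
step 0: (7, 1)  from 7·(1,0) + (0,1)
…
step 2: (23, 3)  from 2·(8,1) + (7,1)
step 3: (169, 22)  from 7·(23,3) + (8,1)
step 4: (361, 47)  from 2·(169,22) + (23,3)
step 5: (530, 69)  from 1·(361,47) + (169,22)
fundamental: x₁=530, y₁=69  (since 280900 − 59·4761 = 1)
k=2:  x_2 = 530·530+59·69·69 = 561799,  y_2 = 530·69+69·530 = 73140
k=3:  x_3 = 530·561799+59·69·73140 = 595506410,  y_3 = 530·73140+69·561799 = 77528331
k=4:  x_4 = 530·595506410+59·69·77528331 = 631236232801,  y_4 = 530·77528331+69·595506410 = 82179957720

530 69
561799 73140
595506410 77528331
631236232801 82179957720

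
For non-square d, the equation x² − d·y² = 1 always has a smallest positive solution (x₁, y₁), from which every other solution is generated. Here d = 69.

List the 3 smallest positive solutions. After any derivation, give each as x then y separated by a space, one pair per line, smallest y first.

7775 936
120901249 14554800
1880014414175 226327139064

√69 = [8; 3,3,1,4,1,3,3,16, …], period ℓ=8 (even) → k=7
step 0: (8, 1)  from 8·(1,0) + (0,1)
step 1: (25, 3)  from 3·(8,1) + (1,0)
step 2: (83, 10)  from 3·(25,3) + (8,1)
…
step 4: (515, 62)  from 4·(108,13) + (83,10)
step 5: (623, 75)  from 1·(515,62) + (108,13)
step 6: (2384, 287)  from 3·(623,75) + (515,62)
step 7: (7775, 936)  from 3·(2384,287) + (623,75)
→ (7775, 936).  Check: 7775²=60450625, 69·936²=60450624, difference 1.
(7775+936√69)^2 = 120901249 + 14554800√69
(7775+936√69)^3 = 1880014414175 + 226327139064√69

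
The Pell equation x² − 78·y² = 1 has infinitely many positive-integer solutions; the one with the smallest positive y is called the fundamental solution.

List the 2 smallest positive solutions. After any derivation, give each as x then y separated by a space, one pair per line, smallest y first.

[8; 1,4,1,16] for √78; ℓ=4 ⇒ convergent index 3
a_0=8:  p_0=8·1+0=8,  q_0=8·0+1=1
a_1=1:  p_1=1·8+1=9,  q_1=1·1+0=1
a_2=4:  p_2=4·9+8=44,  q_2=4·1+1=5
a_3=1:  p_3=1·44+9=53,  q_3=1·5+1=6
fundamental: x₁=53, y₁=6  (since 2809 − 78·36 = 1)
(x_2, y_2) = (53·53 + 78·6·6, 53·6 + 6·53) = (5617, 636)

53 6
5617 636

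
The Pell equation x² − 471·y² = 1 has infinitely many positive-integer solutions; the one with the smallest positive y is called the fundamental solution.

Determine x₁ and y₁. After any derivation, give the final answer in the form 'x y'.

[21; 1,2,2,1,3,…,2,1,42] for √471; ℓ=14 ⇒ convergent index 13
a_0=21:  p_0=21·1+0=21,  q_0=21·0+1=1
…
a_3=2:  p_3=2·65+22=152,  q_3=2·3+1=7
a_4=1:  p_4=1·152+65=217,  q_4=1·7+3=10
a_5=3:  p_5=3·217+152=803,  q_5=3·10+7=37
…
a_8=4:  p_8=4·48809+3429=198665,  q_8=4·2249+158=9154
a_9=3:  p_9=3·198665+48809=644804,  q_9=3·9154+2249=29711
a_10=1:  p_10=1·644804+198665=843469,  q_10=1·29711+9154=38865
a_11=2:  p_11=2·843469+644804=2331742,  q_11=2·38865+29711=107441
a_12=2:  p_12=2·2331742+843469=5506953,  q_12=2·107441+38865=253747
a_13=1:  p_13=1·5506953+2331742=7838695,  q_13=1·253747+107441=361188
→ (7838695, 361188).  Check: 7838695²=61445139303025, 471·361188²=61445139303024, difference 1.

7838695 361188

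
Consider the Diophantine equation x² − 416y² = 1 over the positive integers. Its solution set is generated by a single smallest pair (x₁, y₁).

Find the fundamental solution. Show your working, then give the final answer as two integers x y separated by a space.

√416 = [20; 2,1,1,9,1,1,2,40, …], period ℓ=8 (even) → k=7
a_0=20:  p_0=20·1+0=20,  q_0=20·0+1=1
a_1=2:  p_1=2·20+1=41,  q_1=2·1+0=2
…
a_3=1:  p_3=1·61+41=102,  q_3=1·3+2=5
…
a_6=1:  p_6=1·1081+979=2060,  q_6=1·53+48=101
a_7=2:  p_7=2·2060+1081=5201,  q_7=2·101+53=255
(x₁, y₁) = (5201, 255);  5201² − 416·255² = 1 ✓

5201 255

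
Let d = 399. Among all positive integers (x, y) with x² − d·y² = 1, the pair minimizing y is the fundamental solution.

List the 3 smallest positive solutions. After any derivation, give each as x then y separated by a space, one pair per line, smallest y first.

20 1
799 40
31940 1599

√399 = [19; 1,38, …], period ℓ=2 (even) → k=1
a_0=19:  p_0=19·1+0=19,  q_0=19·0+1=1
a_1=1:  p_1=1·19+1=20,  q_1=1·1+0=1
(x₁, y₁) = (20, 1);  20² − 399·1² = 1 ✓
n=2: (20,1)∘(20,1) = (20·20+399·1·1, 20·1+1·20) = (799,40)
n=3: (799,40)∘(20,1) = (20·799+399·1·40, 20·40+1·799) = (31940,1599)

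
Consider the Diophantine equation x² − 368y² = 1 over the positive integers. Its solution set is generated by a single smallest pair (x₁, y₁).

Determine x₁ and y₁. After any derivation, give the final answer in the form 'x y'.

1151 60

d=368: √d = [19; 5,2,5,38] (ℓ=4, even), read p_3/q_3
i=0: a=19 ⇒ p=19, q=1
…
i=2: a=2 ⇒ p=211, q=11
i=3: a=5 ⇒ p=1151, q=60
→ (1151, 60).  Check: 1151²=1324801, 368·60²=1324800, difference 1.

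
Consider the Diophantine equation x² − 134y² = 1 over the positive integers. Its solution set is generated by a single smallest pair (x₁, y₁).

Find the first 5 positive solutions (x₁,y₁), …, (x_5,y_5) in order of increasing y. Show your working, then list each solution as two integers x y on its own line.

145925 12606
42588211249 3679061100
12429369452874725 1073733982022394
3627511474778900280001 313369262649556627800
1058689223901792677265417125 91456819303199367841407606

d=134: √d = [11; 1,1,2,1,3,…,1,1,22] (ℓ=14, even), read p_13/q_13
i=0: a=11 ⇒ p=11, q=1
i=1: a=1 ⇒ p=12, q=1
…
i=4: a=1 ⇒ p=81, q=7
i=5: a=3 ⇒ p=301, q=26
…
i=8: a=1 ⇒ p=4503, q=389
…
i=10: a=1 ⇒ p=22133, q=1912
i=11: a=2 ⇒ p=61896, q=5347
i=12: a=1 ⇒ p=84029, q=7259
i=13: a=1 ⇒ p=145925, q=12606
fundamental: x₁=145925, y₁=12606  (since 21294105625 − 134·158911236 = 1)
n=2: (145925,12606)∘(145925,12606) = (145925·145925+134·12606·12606, 145925·12606+12606·145925) = (42588211249,3679061100)
n=3: (42588211249,3679061100)∘(145925,12606) = (145925·42588211249+134·12606·3679061100, 145925·3679061100+12606·42588211249) = (12429369452874725,1073733982022394)
n=4: (12429369452874725,1073733982022394)∘(145925,12606) = (145925·12429369452874725+134·12606·1073733982022394, 145925·1073733982022394+12606·12429369452874725) = (3627511474778900280001,313369262649556627800)
n=5: (3627511474778900280001,313369262649556627800)∘(145925,12606) = (145925·3627511474778900280001+134·12606·313369262649556627800, 145925·313369262649556627800+12606·3627511474778900280001) = (1058689223901792677265417125,91456819303199367841407606)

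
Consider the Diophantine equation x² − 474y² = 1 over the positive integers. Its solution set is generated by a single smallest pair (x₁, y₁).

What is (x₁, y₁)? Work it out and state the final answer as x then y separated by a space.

√474 = [21; 1,3,2,1,1,…,3,1,42, …], period ℓ=14 (even) → k=13
a_0=21:  p_0=21·1+0=21,  q_0=21·0+1=1
a_1=1:  p_1=1·21+1=22,  q_1=1·1+0=1
a_2=3:  p_2=3·22+21=87,  q_2=3·1+1=4
a_3=2:  p_3=2·87+22=196,  q_3=2·4+1=9
…
a_6=1:  p_6=1·479+283=762,  q_6=1·22+13=35
…
a_9=1:  p_9=1·5813+5051=10864,  q_9=1·267+232=499
a_10=1:  p_10=1·10864+5813=16677,  q_10=1·499+267=766
a_11=2:  p_11=2·16677+10864=44218,  q_11=2·766+499=2031
a_12=3:  p_12=3·44218+16677=149331,  q_12=3·2031+766=6859
a_13=1:  p_13=1·149331+44218=193549,  q_13=1·6859+2031=8890
(x₁, y₁) = (193549, 8890);  193549² − 474·8890² = 1 ✓

193549 8890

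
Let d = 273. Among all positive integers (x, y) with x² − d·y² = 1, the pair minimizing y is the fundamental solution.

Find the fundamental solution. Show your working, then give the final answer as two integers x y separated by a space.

727 44

√273 → a₀=16, period (1,1,10,1,1,32); ℓ=6 even so k=5
k=0  a_k=16  p_k/q_k = 16/1
k=1  a_k=1  p_k/q_k = 17/1
k=2  a_k=1  p_k/q_k = 33/2
k=3  a_k=10  p_k/q_k = 347/21
k=4  a_k=1  p_k/q_k = 380/23
k=5  a_k=1  p_k/q_k = 727/44
→ (727, 44).  Check: 727²=528529, 273·44²=528528, difference 1.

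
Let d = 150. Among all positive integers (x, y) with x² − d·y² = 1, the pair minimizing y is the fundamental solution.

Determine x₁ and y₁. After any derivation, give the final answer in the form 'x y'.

√150 = [12; 4,24, …], period ℓ=2 (even) → k=1
i=0: a=12 ⇒ p=12, q=1
i=1: a=4 ⇒ p=49, q=4
→ (49, 4).  Check: 49²=2401, 150·4²=2400, difference 1.

49 4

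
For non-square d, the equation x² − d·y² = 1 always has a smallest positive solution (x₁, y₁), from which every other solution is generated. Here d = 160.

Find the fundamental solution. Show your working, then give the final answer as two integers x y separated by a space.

721 57

[12; 1,1,1,5,1,1,1,24] for √160; ℓ=8 ⇒ convergent index 7
k=0  a_k=12  p_k/q_k = 12/1
k=1  a_k=1  p_k/q_k = 13/1
k=2  a_k=1  p_k/q_k = 25/2
k=3  a_k=1  p_k/q_k = 38/3
k=4  a_k=5  p_k/q_k = 215/17
…
k=6  a_k=1  p_k/q_k = 468/37
k=7  a_k=1  p_k/q_k = 721/57
→ (721, 57).  Check: 721²=519841, 160·57²=519840, difference 1.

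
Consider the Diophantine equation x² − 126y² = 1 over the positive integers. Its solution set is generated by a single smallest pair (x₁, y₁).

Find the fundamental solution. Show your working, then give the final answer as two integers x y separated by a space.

449 40

√126 → a₀=11, period (4,2,4,22); ℓ=4 even so k=3
i=0: a=11 ⇒ p=11, q=1
i=1: a=4 ⇒ p=45, q=4
i=2: a=2 ⇒ p=101, q=9
i=3: a=4 ⇒ p=449, q=40
(x₁, y₁) = (449, 40);  449² − 126·40² = 1 ✓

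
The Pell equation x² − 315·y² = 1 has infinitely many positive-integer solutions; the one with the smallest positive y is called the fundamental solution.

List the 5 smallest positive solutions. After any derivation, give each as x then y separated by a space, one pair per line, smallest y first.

71 4
10081 568
1431431 80652
203253121 11452016
28860511751 1626105620

d=315: √d = [17; 1,2,1,34] (ℓ=4, even), read p_3/q_3
i=0: a=17 ⇒ p=17, q=1
i=1: a=1 ⇒ p=18, q=1
i=2: a=2 ⇒ p=53, q=3
i=3: a=1 ⇒ p=71, q=4
→ (71, 4).  Check: 71²=5041, 315·4²=5040, difference 1.
(x_2, y_2) = (71·71 + 315·4·4, 71·4 + 4·71) = (10081, 568)
(x_3, y_3) = (71·10081 + 315·4·568, 71·568 + 4·10081) = (1431431, 80652)
(x_4, y_4) = (71·1431431 + 315·4·80652, 71·80652 + 4·1431431) = (203253121, 11452016)
(x_5, y_5) = (71·203253121 + 315·4·11452016, 71·11452016 + 4·203253121) = (28860511751, 1626105620)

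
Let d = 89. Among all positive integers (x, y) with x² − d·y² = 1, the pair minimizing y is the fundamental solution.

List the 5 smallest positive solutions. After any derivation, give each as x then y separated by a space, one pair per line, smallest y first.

500001 53000
500002000001 53000106000
500003000004500001 53000212000159000
500004000010000008000001 53000318000530000212000
500005000017500025000012500001 53000424001113001060000265000

d=89: √d = [9; 2,3,3,2,18] (ℓ=5, odd), read p_9/q_9
i=0: a=9 ⇒ p=9, q=1
i=1: a=2 ⇒ p=19, q=2
i=2: a=3 ⇒ p=66, q=7
i=3: a=3 ⇒ p=217, q=23
i=4: a=2 ⇒ p=500, q=53
i=5: a=18 ⇒ p=9217, q=977
i=6: a=2 ⇒ p=18934, q=2007
i=7: a=3 ⇒ p=66019, q=6998
i=8: a=3 ⇒ p=216991, q=23001
i=9: a=2 ⇒ p=500001, q=53000
(x₁, y₁) = (500001, 53000);  500001² − 89·53000² = 1 ✓
n=2: (500001,53000)∘(500001,53000) = (500001·500001+89·53000·53000, 500001·53000+53000·500001) = (500002000001,53000106000)
n=3: (500002000001,53000106000)∘(500001,53000) = (500001·500002000001+89·53000·53000106000, 500001·53000106000+53000·500002000001) = (500003000004500001,53000212000159000)
n=4: (500003000004500001,53000212000159000)∘(500001,53000) = (500001·500003000004500001+89·53000·53000212000159000, 500001·53000212000159000+53000·500003000004500001) = (500004000010000008000001,53000318000530000212000)
n=5: (500004000010000008000001,53000318000530000212000)∘(500001,53000) = (500001·500004000010000008000001+89·53000·53000318000530000212000, 500001·53000318000530000212000+53000·500004000010000008000001) = (500005000017500025000012500001,53000424001113001060000265000)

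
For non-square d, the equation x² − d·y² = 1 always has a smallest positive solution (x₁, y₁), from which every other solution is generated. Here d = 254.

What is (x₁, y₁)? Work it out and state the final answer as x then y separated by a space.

255 16

√254 = [15; 1,14,1,30, …], period ℓ=4 (even) → k=3
a_0=15:  p_0=15·1+0=15,  q_0=15·0+1=1
a_1=1:  p_1=1·15+1=16,  q_1=1·1+0=1
a_2=14:  p_2=14·16+15=239,  q_2=14·1+1=15
a_3=1:  p_3=1·239+16=255,  q_3=1·15+1=16
fundamental: x₁=255, y₁=16  (since 65025 − 254·256 = 1)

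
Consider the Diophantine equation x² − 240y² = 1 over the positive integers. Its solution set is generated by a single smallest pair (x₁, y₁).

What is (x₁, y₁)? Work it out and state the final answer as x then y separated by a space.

[15; 2,30] for √240; ℓ=2 ⇒ convergent index 1
i=0: a=15 ⇒ p=15, q=1
i=1: a=2 ⇒ p=31, q=2
(x₁, y₁) = (31, 2);  31² − 240·2² = 1 ✓

31 2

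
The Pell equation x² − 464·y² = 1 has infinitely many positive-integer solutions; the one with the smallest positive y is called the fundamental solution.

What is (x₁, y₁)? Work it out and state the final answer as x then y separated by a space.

√464 = [21; 1,1,5,1,1,1,5,1,1,42, …], period ℓ=10 (even) → k=9
i=0: a=21 ⇒ p=21, q=1
…
i=2: a=1 ⇒ p=43, q=2
…
i=5: a=1 ⇒ p=517, q=24
…
i=8: a=1 ⇒ p=5299, q=246
i=9: a=1 ⇒ p=9801, q=455
→ (9801, 455).  Check: 9801²=96059601, 464·455²=96059600, difference 1.

9801 455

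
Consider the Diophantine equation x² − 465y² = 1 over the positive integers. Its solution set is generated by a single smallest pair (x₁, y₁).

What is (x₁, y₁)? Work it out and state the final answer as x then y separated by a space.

15871 736

√465 = [21; 1,1,3,2,2,2,3,1,1,42, …], period ℓ=10 (even) → k=9
i=0: a=21 ⇒ p=21, q=1
i=1: a=1 ⇒ p=22, q=1
i=2: a=1 ⇒ p=43, q=2
i=3: a=3 ⇒ p=151, q=7
i=4: a=2 ⇒ p=345, q=16
i=5: a=2 ⇒ p=841, q=39
…
i=7: a=3 ⇒ p=6922, q=321
i=8: a=1 ⇒ p=8949, q=415
i=9: a=1 ⇒ p=15871, q=736
(x₁, y₁) = (15871, 736);  15871² − 465·736² = 1 ✓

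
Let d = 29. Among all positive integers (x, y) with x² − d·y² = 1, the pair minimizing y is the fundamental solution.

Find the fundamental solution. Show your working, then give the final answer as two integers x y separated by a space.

[5; 2,1,1,2,10] for √29; ℓ=5 ⇒ convergent index 9
k=0  a_k=5  p_k/q_k = 5/1
…
k=5  a_k=10  p_k/q_k = 727/135
…
k=7  a_k=1  p_k/q_k = 2251/418
k=8  a_k=1  p_k/q_k = 3775/701
k=9  a_k=2  p_k/q_k = 9801/1820
(x₁, y₁) = (9801, 1820);  9801² − 29·1820² = 1 ✓

9801 1820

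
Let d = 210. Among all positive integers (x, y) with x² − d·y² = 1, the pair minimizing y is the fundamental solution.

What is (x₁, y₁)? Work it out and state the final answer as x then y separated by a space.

[14; 2,28] for √210; ℓ=2 ⇒ convergent index 1
step 0: (14, 1)  from 14·(1,0) + (0,1)
step 1: (29, 2)  from 2·(14,1) + (1,0)
→ (29, 2).  Check: 29²=841, 210·2²=840, difference 1.

29 2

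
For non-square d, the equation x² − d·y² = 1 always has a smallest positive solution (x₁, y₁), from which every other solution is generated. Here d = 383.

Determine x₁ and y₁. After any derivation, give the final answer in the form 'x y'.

[19; 1,1,3,19,3,1,1,38] for √383; ℓ=8 ⇒ convergent index 7
i=0: a=19 ⇒ p=19, q=1
…
i=2: a=1 ⇒ p=39, q=2
…
i=4: a=19 ⇒ p=2642, q=135
…
i=6: a=1 ⇒ p=10705, q=547
i=7: a=1 ⇒ p=18768, q=959
(x₁, y₁) = (18768, 959);  18768² − 383·959² = 1 ✓

18768 959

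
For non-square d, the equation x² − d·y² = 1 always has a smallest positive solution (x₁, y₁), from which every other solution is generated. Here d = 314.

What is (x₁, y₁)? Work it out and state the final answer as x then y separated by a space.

392499 22150

√314 = [17; 1,2,1,1,2,1,34, …], period ℓ=7 (odd) → k=13
step 0: (17, 1)  from 17·(1,0) + (0,1)
step 1: (18, 1)  from 1·(17,1) + (1,0)
step 2: (53, 3)  from 2·(18,1) + (17,1)
step 3: (71, 4)  from 1·(53,3) + (18,1)
…
step 7: (15381, 868)  from 34·(443,25) + (319,18)
…
step 9: (47029, 2654)  from 2·(15824,893) + (15381,868)
step 10: (62853, 3547)  from 1·(47029,2654) + (15824,893)
…
step 12: (282617, 15949)  from 2·(109882,6201) + (62853,3547)
step 13: (392499, 22150)  from 1·(282617,15949) + (109882,6201)
(x₁, y₁) = (392499, 22150);  392499² − 314·22150² = 1 ✓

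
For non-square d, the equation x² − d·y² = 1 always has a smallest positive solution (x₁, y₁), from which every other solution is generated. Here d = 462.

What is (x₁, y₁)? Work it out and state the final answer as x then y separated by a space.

43 2

d=462: √d = [21; 2,42] (ℓ=2, even), read p_1/q_1
k=0  a_k=21  p_k/q_k = 21/1
k=1  a_k=2  p_k/q_k = 43/2
→ (43, 2).  Check: 43²=1849, 462·2²=1848, difference 1.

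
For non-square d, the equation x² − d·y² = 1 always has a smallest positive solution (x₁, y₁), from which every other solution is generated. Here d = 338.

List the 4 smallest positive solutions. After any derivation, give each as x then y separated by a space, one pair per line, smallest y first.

114243 6214
26102926097 1419812004
5964153172084899 324407165539730
1362725501650887306817 74122495624090936776

[18; 2,1,1,2,36] for √338; ℓ=5 ⇒ convergent index 9
k=0  a_k=18  p_k/q_k = 18/1
k=1  a_k=2  p_k/q_k = 37/2
k=2  a_k=1  p_k/q_k = 55/3
…
k=4  a_k=2  p_k/q_k = 239/13
…
k=7  a_k=1  p_k/q_k = 26327/1432
k=8  a_k=1  p_k/q_k = 43958/2391
k=9  a_k=2  p_k/q_k = 114243/6214
fundamental: x₁=114243, y₁=6214  (since 13051463049 − 338·38613796 = 1)
(114243+6214√338)^2 = 26102926097 + 1419812004√338
(114243+6214√338)^3 = 5964153172084899 + 324407165539730√338
(114243+6214√338)^4 = 1362725501650887306817 + 74122495624090936776√338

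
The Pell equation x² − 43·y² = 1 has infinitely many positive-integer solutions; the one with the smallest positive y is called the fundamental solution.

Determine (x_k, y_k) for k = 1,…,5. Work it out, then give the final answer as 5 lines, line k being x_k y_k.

3482 531
24248647 3697884
168867574226 25752063645
1175993762661217 179337367525896
8189620394305140962 1248905401698276099

√43 = [6; 1,1,3,1,5,1,3,1,1,12, …], period ℓ=10 (even) → k=9
step 0: (6, 1)  from 6·(1,0) + (0,1)
…
step 2: (13, 2)  from 1·(7,1) + (6,1)
step 3: (46, 7)  from 3·(13,2) + (7,1)
…
step 5: (341, 52)  from 5·(59,9) + (46,7)
step 6: (400, 61)  from 1·(341,52) + (59,9)
…
step 8: (1941, 296)  from 1·(1541,235) + (400,61)
step 9: (3482, 531)  from 1·(1941,296) + (1541,235)
→ (3482, 531).  Check: 3482²=12124324, 43·531²=12124323, difference 1.
(3482+531√43)^2 = 24248647 + 3697884√43
(3482+531√43)^3 = 168867574226 + 25752063645√43
(3482+531√43)^4 = 1175993762661217 + 179337367525896√43
(3482+531√43)^5 = 8189620394305140962 + 1248905401698276099√43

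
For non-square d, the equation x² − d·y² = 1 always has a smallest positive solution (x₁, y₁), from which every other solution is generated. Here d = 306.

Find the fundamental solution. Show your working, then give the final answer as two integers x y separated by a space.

√306 → a₀=17, period (2,34); ℓ=2 even so k=1
k=0  a_k=17  p_k/q_k = 17/1
k=1  a_k=2  p_k/q_k = 35/2
fundamental: x₁=35, y₁=2  (since 1225 − 306·4 = 1)

35 2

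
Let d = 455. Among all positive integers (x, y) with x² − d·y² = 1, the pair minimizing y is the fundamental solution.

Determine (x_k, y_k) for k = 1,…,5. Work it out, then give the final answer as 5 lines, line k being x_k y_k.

√455 = [21; 3,42, …], period ℓ=2 (even) → k=1
a_0=21:  p_0=21·1+0=21,  q_0=21·0+1=1
a_1=3:  p_1=3·21+1=64,  q_1=3·1+0=3
(x₁, y₁) = (64, 3);  64² − 455·3² = 1 ✓
n=2: (64,3)∘(64,3) = (64·64+455·3·3, 64·3+3·64) = (8191,384)
n=3: (8191,384)∘(64,3) = (64·8191+455·3·384, 64·384+3·8191) = (1048384,49149)
n=4: (1048384,49149)∘(64,3) = (64·1048384+455·3·49149, 64·49149+3·1048384) = (134184961,6290688)
n=5: (134184961,6290688)∘(64,3) = (64·134184961+455·3·6290688, 64·6290688+3·134184961) = (17174626624,805158915)

64 3
8191 384
1048384 49149
134184961 6290688
17174626624 805158915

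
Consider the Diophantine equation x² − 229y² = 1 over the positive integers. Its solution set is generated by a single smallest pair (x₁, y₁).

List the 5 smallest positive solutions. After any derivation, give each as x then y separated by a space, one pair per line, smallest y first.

5848201 386460
68402909872801 4520191516920
800067931842043513801 52869977098885735380
9357916158133073035999171201 618388505879356792878585840
109453949267819191656474935990205001 7232920556944267680961578290412300

√229 → a₀=15, period (7,1,1,7,30); ℓ=5 odd so k=9
step 0: (15, 1)  from 15·(1,0) + (0,1)
step 1: (106, 7)  from 7·(15,1) + (1,0)
step 2: (121, 8)  from 1·(106,7) + (15,1)
step 3: (227, 15)  from 1·(121,8) + (106,7)
step 4: (1710, 113)  from 7·(227,15) + (121,8)
…
step 6: (362399, 23948)  from 7·(51527,3405) + (1710,113)
step 7: (413926, 27353)  from 1·(362399,23948) + (51527,3405)
step 8: (776325, 51301)  from 1·(413926,27353) + (362399,23948)
step 9: (5848201, 386460)  from 7·(776325,51301) + (413926,27353)
(x₁, y₁) = (5848201, 386460);  5848201² − 229·386460² = 1 ✓
(5848201+386460√229)^2 = 68402909872801 + 4520191516920√229
(5848201+386460√229)^3 = 800067931842043513801 + 52869977098885735380√229
(5848201+386460√229)^4 = 9357916158133073035999171201 + 618388505879356792878585840√229
(5848201+386460√229)^5 = 109453949267819191656474935990205001 + 7232920556944267680961578290412300√229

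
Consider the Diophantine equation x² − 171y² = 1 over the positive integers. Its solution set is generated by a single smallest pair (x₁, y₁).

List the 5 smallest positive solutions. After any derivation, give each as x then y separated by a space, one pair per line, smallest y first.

√171 = [13; 13,26, …], period ℓ=2 (even) → k=1
a_0=13:  p_0=13·1+0=13,  q_0=13·0+1=1
a_1=13:  p_1=13·13+1=170,  q_1=13·1+0=13
→ (170, 13).  Check: 170²=28900, 171·13²=28899, difference 1.
k=2:  x_2 = 170·170+171·13·13 = 57799,  y_2 = 170·13+13·170 = 4420
k=3:  x_3 = 170·57799+171·13·4420 = 19651490,  y_3 = 170·4420+13·57799 = 1502787
k=4:  x_4 = 170·19651490+171·13·1502787 = 6681448801,  y_4 = 170·1502787+13·19651490 = 510943160
k=5:  x_5 = 170·6681448801+171·13·510943160 = 2271672940850,  y_5 = 170·510943160+13·6681448801 = 173719171613

170 13
57799 4420
19651490 1502787
6681448801 510943160
2271672940850 173719171613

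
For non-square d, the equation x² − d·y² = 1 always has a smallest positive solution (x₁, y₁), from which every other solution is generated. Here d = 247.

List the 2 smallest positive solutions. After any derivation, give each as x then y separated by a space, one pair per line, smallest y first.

√247 = [15; 1,2,1,1,9,1,9,1,1,2,1,30, …], period ℓ=12 (even) → k=11
i=0: a=15 ⇒ p=15, q=1
…
i=8: a=1 ⇒ p=12683, q=807
…
i=10: a=2 ⇒ p=61089, q=3887
i=11: a=1 ⇒ p=85292, q=5427
→ (85292, 5427).  Check: 85292²=7274725264, 247·5427²=7274725263, difference 1.
(x_2, y_2) = (85292·85292 + 247·5427·5427, 85292·5427 + 5427·85292) = (14549450527, 925759368)

85292 5427
14549450527 925759368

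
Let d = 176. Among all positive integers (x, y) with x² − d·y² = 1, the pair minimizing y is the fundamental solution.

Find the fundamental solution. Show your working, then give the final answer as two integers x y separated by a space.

199 15

√176 → a₀=13, period (3,1,3,26); ℓ=4 even so k=3
step 0: (13, 1)  from 13·(1,0) + (0,1)
…
step 2: (53, 4)  from 1·(40,3) + (13,1)
step 3: (199, 15)  from 3·(53,4) + (40,3)
→ (199, 15).  Check: 199²=39601, 176·15²=39600, difference 1.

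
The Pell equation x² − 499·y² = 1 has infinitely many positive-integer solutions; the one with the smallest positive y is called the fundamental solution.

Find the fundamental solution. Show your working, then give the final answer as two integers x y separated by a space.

√499 → a₀=22, period (2,1,21,1,2,44); ℓ=6 even so k=5
a_0=22:  p_0=22·1+0=22,  q_0=22·0+1=1
a_1=2:  p_1=2·22+1=45,  q_1=2·1+0=2
…
a_4=1:  p_4=1·1452+67=1519,  q_4=1·65+3=68
a_5=2:  p_5=2·1519+1452=4490,  q_5=2·68+65=201
(x₁, y₁) = (4490, 201);  4490² − 499·201² = 1 ✓

4490 201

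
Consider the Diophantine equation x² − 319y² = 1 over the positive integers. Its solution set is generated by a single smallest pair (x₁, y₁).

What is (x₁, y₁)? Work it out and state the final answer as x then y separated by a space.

12901780 722361

√319 → a₀=17, period (1,6,5,1,4,…,6,1,34); ℓ=14 even so k=13
step 0: (17, 1)  from 17·(1,0) + (0,1)
step 1: (18, 1)  from 1·(17,1) + (1,0)
…
step 6: (11913, 667)  from 3·(3715,208) + (768,43)
…
step 10: (309613, 17335)  from 1·(250816,14043) + (58797,3292)
…
step 12: (11102899, 621643)  from 6·(1798881,100718) + (309613,17335)
step 13: (12901780, 722361)  from 1·(11102899,621643) + (1798881,100718)
→ (12901780, 722361).  Check: 12901780²=166455927168400, 319·722361²=166455927168399, difference 1.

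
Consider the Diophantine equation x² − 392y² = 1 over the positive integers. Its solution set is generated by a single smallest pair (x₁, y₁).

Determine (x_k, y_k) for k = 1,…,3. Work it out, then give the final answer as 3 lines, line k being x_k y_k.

√392 = [19; 1,3,1,38, …], period ℓ=4 (even) → k=3
a_0=19:  p_0=19·1+0=19,  q_0=19·0+1=1
a_1=1:  p_1=1·19+1=20,  q_1=1·1+0=1
a_2=3:  p_2=3·20+19=79,  q_2=3·1+1=4
a_3=1:  p_3=1·79+20=99,  q_3=1·4+1=5
(x₁, y₁) = (99, 5);  99² − 392·5² = 1 ✓
(99+5√392)^2 = 19601 + 990√392
(99+5√392)^3 = 3880899 + 196015√392

99 5
19601 990
3880899 196015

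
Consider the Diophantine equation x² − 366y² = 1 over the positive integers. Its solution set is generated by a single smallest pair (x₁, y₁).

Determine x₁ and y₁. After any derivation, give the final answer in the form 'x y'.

907925 47458

[19; 7,1,1,1,2,12,2,1,1,1,7,38] for √366; ℓ=12 ⇒ convergent index 11
step 0: (19, 1)  from 19·(1,0) + (0,1)
…
step 2: (153, 8)  from 1·(134,7) + (19,1)
step 3: (287, 15)  from 1·(153,8) + (134,7)
step 4: (440, 23)  from 1·(287,15) + (153,8)
step 5: (1167, 61)  from 2·(440,23) + (287,15)
…
step 9: (74554, 3897)  from 1·(44499,2326) + (30055,1571)
step 10: (119053, 6223)  from 1·(74554,3897) + (44499,2326)
step 11: (907925, 47458)  from 7·(119053,6223) + (74554,3897)
→ (907925, 47458).  Check: 907925²=824327805625, 366·47458²=824327805624, difference 1.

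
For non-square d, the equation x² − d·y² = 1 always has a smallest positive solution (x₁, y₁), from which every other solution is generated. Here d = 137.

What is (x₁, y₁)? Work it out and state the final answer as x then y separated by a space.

6083073 519712

[11; 1,2,2,1,1,2,2,1,22] for √137; ℓ=9 ⇒ convergent index 17
a_0=11:  p_0=11·1+0=11,  q_0=11·0+1=1
a_1=1:  p_1=1·11+1=12,  q_1=1·1+0=1
…
a_4=1:  p_4=1·82+35=117,  q_4=1·7+3=10
a_5=1:  p_5=1·117+82=199,  q_5=1·10+7=17
a_6=2:  p_6=2·199+117=515,  q_6=2·17+10=44
…
a_9=22:  p_9=22·1744+1229=39597,  q_9=22·149+105=3383
a_10=1:  p_10=1·39597+1744=41341,  q_10=1·3383+149=3532
…
a_12=2:  p_12=2·122279+41341=285899,  q_12=2·10447+3532=24426
a_13=1:  p_13=1·285899+122279=408178,  q_13=1·24426+10447=34873
a_14=1:  p_14=1·408178+285899=694077,  q_14=1·34873+24426=59299
…
a_16=2:  p_16=2·1796332+694077=4286741,  q_16=2·153471+59299=366241
a_17=1:  p_17=1·4286741+1796332=6083073,  q_17=1·366241+153471=519712
fundamental: x₁=6083073, y₁=519712  (since 37003777123329 − 137·270100562944 = 1)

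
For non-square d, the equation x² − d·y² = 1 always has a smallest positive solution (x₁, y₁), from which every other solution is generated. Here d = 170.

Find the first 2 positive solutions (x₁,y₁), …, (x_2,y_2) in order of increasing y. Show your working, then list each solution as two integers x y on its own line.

√170 → a₀=13, period (26); ℓ=1 odd so k=1
a_0=13:  p_0=13·1+0=13,  q_0=13·0+1=1
a_1=26:  p_1=26·13+1=339,  q_1=26·1+0=26
(x₁, y₁) = (339, 26);  339² − 170·26² = 1 ✓
(339+26√170)^2 = 229841 + 17628√170

339 26
229841 17628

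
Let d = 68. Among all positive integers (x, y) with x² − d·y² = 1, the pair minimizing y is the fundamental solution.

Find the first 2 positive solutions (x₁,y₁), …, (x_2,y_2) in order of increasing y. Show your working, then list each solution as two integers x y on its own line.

33 4
2177 264

√68 = [8; 4,16, …], period ℓ=2 (even) → k=1
i=0: a=8 ⇒ p=8, q=1
i=1: a=4 ⇒ p=33, q=4
(x₁, y₁) = (33, 4);  33² − 68·4² = 1 ✓
(33+4√68)^2 = 2177 + 264√68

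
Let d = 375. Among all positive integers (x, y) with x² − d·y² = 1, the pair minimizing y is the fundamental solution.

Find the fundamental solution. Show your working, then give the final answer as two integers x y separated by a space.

15124 781

√375 → a₀=19, period (2,1,2,1,5,1,2,1,2,38); ℓ=10 even so k=9
step 0: (19, 1)  from 19·(1,0) + (0,1)
step 1: (39, 2)  from 2·(19,1) + (1,0)
step 2: (58, 3)  from 1·(39,2) + (19,1)
step 3: (155, 8)  from 2·(58,3) + (39,2)
…
step 5: (1220, 63)  from 5·(213,11) + (155,8)
step 6: (1433, 74)  from 1·(1220,63) + (213,11)
step 7: (4086, 211)  from 2·(1433,74) + (1220,63)
step 8: (5519, 285)  from 1·(4086,211) + (1433,74)
step 9: (15124, 781)  from 2·(5519,285) + (4086,211)
fundamental: x₁=15124, y₁=781  (since 228735376 − 375·609961 = 1)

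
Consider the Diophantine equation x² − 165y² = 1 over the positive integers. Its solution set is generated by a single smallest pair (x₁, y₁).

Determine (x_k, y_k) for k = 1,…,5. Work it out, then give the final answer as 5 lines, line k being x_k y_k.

1079 84
2328481 181272
5024860919 391184892
10843647534721 844176815664
23400586355066999 1821733177018020

d=165: √d = [12; 1,5,2,5,1,24] (ℓ=6, even), read p_5/q_5
step 0: (12, 1)  from 12·(1,0) + (0,1)
…
step 2: (77, 6)  from 5·(13,1) + (12,1)
step 3: (167, 13)  from 2·(77,6) + (13,1)
step 4: (912, 71)  from 5·(167,13) + (77,6)
step 5: (1079, 84)  from 1·(912,71) + (167,13)
→ (1079, 84).  Check: 1079²=1164241, 165·84²=1164240, difference 1.
(1079+84√165)^2 = 2328481 + 181272√165
(1079+84√165)^3 = 5024860919 + 391184892√165
(1079+84√165)^4 = 10843647534721 + 844176815664√165
(1079+84√165)^5 = 23400586355066999 + 1821733177018020√165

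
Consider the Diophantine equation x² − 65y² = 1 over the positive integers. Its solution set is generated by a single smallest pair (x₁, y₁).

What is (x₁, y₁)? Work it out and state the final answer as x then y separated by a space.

d=65: √d = [8; 16] (ℓ=1, odd), read p_1/q_1
a_0=8:  p_0=8·1+0=8,  q_0=8·0+1=1
a_1=16:  p_1=16·8+1=129,  q_1=16·1+0=16
(x₁, y₁) = (129, 16);  129² − 65·16² = 1 ✓

129 16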